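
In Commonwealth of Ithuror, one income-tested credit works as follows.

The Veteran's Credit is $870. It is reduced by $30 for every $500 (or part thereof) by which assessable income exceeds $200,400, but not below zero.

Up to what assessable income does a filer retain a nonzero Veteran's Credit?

$214,400

After 28 increments the reduction is 28 × $30 = $840, leaving $30; one more increment wipes it out. Increment 28 ends at excess 28 × $500 = $14,000, so the highest qualifying income is $200,400 + $14,000 = $214,400.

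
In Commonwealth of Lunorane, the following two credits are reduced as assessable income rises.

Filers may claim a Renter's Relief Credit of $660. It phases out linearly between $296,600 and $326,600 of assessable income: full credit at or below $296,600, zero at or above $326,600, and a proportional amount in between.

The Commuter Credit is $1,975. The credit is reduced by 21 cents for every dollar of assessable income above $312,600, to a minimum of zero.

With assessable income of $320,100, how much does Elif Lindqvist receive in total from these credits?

$543

Renter's Relief Credit: $320,100 is $23,500 into a $30,000 phase-out range, leaving 6,500/30,000 of the credit: $660 × 6,500/30,000 = $143.
Commuter Credit: 21% of the $7,500 excess over $312,600 is $1,575; credit = $1,975 − $1,575 = $400.
Total: $143 + $400 = $543.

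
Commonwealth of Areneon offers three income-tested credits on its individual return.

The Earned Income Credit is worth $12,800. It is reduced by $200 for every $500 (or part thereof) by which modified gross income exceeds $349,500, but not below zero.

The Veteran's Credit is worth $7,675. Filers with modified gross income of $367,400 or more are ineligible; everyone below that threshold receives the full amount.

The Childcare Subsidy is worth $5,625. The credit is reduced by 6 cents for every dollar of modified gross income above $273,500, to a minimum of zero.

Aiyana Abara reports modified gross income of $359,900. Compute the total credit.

Earned Income Credit: income exceeds $349,500 by $10,400, which is 21 full-or-partial $500 increments; reduction = 21 × $200 = $4,200, leaving $8,600.
Veteran's Credit: $359,900 is below the $367,400 cutoff, so the full $7,675 applies.
Childcare Subsidy: 6% of the $86,400 excess over $273,500 is $5,184; credit = $5,625 − $5,184 = $441.
Total: $8,600 + $7,675 + $441 = $16,716.

$16,716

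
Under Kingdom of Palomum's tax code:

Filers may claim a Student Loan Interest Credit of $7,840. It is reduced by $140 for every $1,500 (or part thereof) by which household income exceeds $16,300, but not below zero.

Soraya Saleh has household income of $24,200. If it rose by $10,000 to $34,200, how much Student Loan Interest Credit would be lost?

At $24,200 — income exceeds $16,300 by $7,900, which is 6 full-or-partial $1,500 increments; reduction = 6 × $140 = $840, leaving $7,000.
At $34,200 — income exceeds $16,300 by $17,900, which is 12 full-or-partial $1,500 increments; reduction = 12 × $140 = $1,680, leaving $6,160.
Lost: $7,000 − $6,160 = $840.

$840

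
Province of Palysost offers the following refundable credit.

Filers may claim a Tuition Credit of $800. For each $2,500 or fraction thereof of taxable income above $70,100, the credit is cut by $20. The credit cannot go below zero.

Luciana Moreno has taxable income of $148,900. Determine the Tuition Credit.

Tuition Credit: income exceeds $70,100 by $78,800, which is 32 full-or-partial $2,500 increments; reduction = 32 × $20 = $640, leaving $160.

$160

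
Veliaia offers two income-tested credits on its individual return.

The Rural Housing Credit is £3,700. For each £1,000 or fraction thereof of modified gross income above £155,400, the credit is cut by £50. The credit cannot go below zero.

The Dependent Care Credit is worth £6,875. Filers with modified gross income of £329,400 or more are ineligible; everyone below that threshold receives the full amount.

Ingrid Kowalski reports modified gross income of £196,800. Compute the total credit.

£8,475

Rural Housing Credit: income exceeds £155,400 by £41,400, which is 42 full-or-partial £1,000 increments; reduction = 42 × £50 = £2,100, leaving £1,600.
Dependent Care Credit: £196,800 is below the £329,400 cutoff, so the full £6,875 applies.
Total: £1,600 + £6,875 = £8,475.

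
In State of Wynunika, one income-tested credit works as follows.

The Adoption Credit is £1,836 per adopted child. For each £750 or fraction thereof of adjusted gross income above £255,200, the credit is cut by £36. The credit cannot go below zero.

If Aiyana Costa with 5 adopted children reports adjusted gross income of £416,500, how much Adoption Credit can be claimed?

£1,404

Adoption Credit: base = 5 × £1,836 = £9,180. income exceeds £255,200 by £161,300, which is 216 full-or-partial £750 increments; reduction = 216 × £36 = £7,776, leaving £1,404.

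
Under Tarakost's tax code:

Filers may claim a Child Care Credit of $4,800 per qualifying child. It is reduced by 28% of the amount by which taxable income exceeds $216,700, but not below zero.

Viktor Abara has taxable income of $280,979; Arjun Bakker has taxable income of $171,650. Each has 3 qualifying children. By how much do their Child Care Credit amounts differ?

Viktor ($280,979): Child Care Credit: base = 3 × $4,800 = $14,400. 28% of the $64,279 excess over $216,700 is $17,998.12 ≥ base, so the credit is $0.
Arjun ($171,650): Child Care Credit: base = 3 × $4,800 = $14,400. $171,650 is at or below the $216,700 threshold, so the full $14,400 applies.
Difference: |$0 − $14,400| = $14,400.

$14,400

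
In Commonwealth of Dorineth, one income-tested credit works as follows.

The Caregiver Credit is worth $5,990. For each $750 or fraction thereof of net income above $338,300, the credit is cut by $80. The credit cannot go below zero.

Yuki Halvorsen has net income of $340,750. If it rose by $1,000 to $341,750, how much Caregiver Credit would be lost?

At $340,750 — income exceeds $338,300 by $2,450, which is 4 full-or-partial $750 increments; reduction = 4 × $80 = $320, leaving $5,670.
At $341,750 — income exceeds $338,300 by $3,450, which is 5 full-or-partial $750 increments; reduction = 5 × $80 = $400, leaving $5,590.
Lost: $5,670 − $5,590 = $80.

$80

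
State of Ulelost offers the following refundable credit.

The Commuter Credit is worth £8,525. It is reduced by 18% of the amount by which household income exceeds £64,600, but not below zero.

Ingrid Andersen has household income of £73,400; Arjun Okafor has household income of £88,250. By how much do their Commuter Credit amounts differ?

Ingrid (£73,400): Commuter Credit: 18% of the £8,800 excess over £64,600 is £1,584; credit = £8,525 − £1,584 = £6,941.
Arjun (£88,250): Commuter Credit: 18% of the £23,650 excess over £64,600 is £4,257; credit = £8,525 − £4,257 = £4,268.
Difference: |£6,941 − £4,268| = £2,673.

£2,673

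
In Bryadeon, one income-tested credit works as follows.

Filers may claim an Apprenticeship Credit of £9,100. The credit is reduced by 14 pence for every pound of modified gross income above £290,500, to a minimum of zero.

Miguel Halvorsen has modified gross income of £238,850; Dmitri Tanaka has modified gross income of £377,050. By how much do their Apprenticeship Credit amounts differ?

Miguel (£238,850): Apprenticeship Credit: £238,850 is at or below the £290,500 threshold, so the full £9,100 applies.
Dmitri (£377,050): Apprenticeship Credit: 14% of the £86,550 excess over £290,500 is £12,117 ≥ base, so the credit is £0.
Difference: |£9,100 − £0| = £9,100.

£9,100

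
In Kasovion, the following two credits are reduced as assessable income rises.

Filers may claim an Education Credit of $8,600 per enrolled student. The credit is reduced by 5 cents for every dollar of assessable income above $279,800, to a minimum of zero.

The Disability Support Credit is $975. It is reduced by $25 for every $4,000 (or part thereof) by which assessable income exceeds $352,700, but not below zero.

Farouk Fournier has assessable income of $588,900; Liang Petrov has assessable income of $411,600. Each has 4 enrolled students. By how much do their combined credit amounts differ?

Farouk ($588,900): Education Credit: base = 4 × $8,600 = $34,400. 5% of the $309,100 excess over $279,800 is $15,455; credit = $34,400 − $15,455 = $18,945. Disability Support Credit: income exceeds $352,700 by $236,200 → 60 increments × $25 = $1,500 ≥ base, so the credit is $0. total $18,945 + $0 = $18,945
Liang ($411,600): Education Credit: base = 4 × $8,600 = $34,400. 5% of the $131,800 excess over $279,800 is $6,590; credit = $34,400 − $6,590 = $27,810. Disability Support Credit: income exceeds $352,700 by $58,900, which is 15 full-or-partial $4,000 increments; reduction = 15 × $25 = $375, leaving $600. total $27,810 + $600 = $28,410
Difference: |$18,945 − $28,410| = $9,465.

$9,465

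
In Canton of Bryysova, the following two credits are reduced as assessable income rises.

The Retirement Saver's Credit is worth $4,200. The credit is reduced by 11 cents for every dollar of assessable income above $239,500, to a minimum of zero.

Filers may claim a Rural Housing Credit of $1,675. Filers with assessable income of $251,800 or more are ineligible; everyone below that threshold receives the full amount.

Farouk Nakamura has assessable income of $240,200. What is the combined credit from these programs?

$5,798

Retirement Saver's Credit: 11% of the $700 excess over $239,500 is $77; credit = $4,200 − $77 = $4,123.
Rural Housing Credit: $240,200 is below the $251,800 cutoff, so the full $1,675 applies.
Total: $4,123 + $1,675 = $5,798.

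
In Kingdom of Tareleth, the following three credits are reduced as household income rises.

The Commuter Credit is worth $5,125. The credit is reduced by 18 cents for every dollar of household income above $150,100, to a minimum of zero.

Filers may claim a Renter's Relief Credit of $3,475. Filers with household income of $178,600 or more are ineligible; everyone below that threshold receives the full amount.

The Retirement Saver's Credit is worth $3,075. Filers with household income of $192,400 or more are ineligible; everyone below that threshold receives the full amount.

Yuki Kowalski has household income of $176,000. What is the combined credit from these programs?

$7,013

Commuter Credit: 18% of the $25,900 excess over $150,100 is $4,662; credit = $5,125 − $4,662 = $463.
Renter's Relief Credit: $176,000 is below the $178,600 cutoff, so the full $3,475 applies.
Retirement Saver's Credit: $176,000 is below the $192,400 cutoff, so the full $3,075 applies.
Total: $463 + $3,475 + $3,075 = $7,013.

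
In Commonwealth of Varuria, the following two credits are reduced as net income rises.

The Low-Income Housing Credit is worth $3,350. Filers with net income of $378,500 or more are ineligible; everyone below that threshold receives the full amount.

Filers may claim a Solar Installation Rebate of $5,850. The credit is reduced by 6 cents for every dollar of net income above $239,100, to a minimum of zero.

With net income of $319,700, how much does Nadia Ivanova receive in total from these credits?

$4,364

Low-Income Housing Credit: $319,700 is below the $378,500 cutoff, so the full $3,350 applies.
Solar Installation Rebate: 6% of the $80,600 excess over $239,100 is $4,836; credit = $5,850 − $4,836 = $1,014.
Total: $3,350 + $1,014 = $4,364.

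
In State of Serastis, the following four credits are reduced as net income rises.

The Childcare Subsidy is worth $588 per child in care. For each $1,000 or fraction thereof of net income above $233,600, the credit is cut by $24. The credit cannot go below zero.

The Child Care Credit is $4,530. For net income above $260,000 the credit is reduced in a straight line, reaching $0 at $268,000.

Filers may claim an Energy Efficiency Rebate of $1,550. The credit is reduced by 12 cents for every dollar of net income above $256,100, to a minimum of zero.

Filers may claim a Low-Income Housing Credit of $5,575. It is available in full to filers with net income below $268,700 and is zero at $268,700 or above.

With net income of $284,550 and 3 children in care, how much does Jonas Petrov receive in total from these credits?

$540

Childcare Subsidy: base = 3 × $588 = $1,764. income exceeds $233,600 by $50,950, which is 51 full-or-partial $1,000 increments; reduction = 51 × $24 = $1,224, leaving $540.
Child Care Credit: $284,550 is at or above $268,000, so the credit is $0.
Energy Efficiency Rebate: 12% of the $28,450 excess over $256,100 is $3,414 ≥ base, so the credit is $0.
Low-Income Housing Credit: $284,550 meets or exceeds the $268,700 cutoff, so the credit is $0.
Total: $540 + $0 + $0 + $0 = $540.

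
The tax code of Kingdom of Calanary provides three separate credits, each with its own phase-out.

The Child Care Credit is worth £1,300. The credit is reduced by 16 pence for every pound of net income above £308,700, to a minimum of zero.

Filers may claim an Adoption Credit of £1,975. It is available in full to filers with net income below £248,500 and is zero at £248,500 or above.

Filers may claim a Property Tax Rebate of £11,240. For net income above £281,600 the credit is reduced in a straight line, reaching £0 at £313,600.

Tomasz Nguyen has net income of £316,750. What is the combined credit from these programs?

Child Care Credit: 16% of the £8,050 excess over £308,700 is £1,288; credit = £1,300 − £1,288 = £12.
Adoption Credit: £316,750 meets or exceeds the £248,500 cutoff, so the credit is £0.
Property Tax Rebate: £316,750 is at or above £313,600, so the credit is £0.
Total: £12 + £0 + £0 = £12.

£12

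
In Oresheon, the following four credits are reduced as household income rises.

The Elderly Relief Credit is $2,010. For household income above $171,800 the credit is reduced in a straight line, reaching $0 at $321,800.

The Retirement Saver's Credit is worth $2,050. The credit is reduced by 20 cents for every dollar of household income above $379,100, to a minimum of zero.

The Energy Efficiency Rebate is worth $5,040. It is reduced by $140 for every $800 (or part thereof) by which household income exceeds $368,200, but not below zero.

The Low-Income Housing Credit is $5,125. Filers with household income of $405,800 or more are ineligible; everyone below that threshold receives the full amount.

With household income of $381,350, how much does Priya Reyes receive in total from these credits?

Elderly Relief Credit: $381,350 is at or above $321,800, so the credit is $0.
Retirement Saver's Credit: 20% of the $2,250 excess over $379,100 is $450; credit = $2,050 − $450 = $1,600.
Energy Efficiency Rebate: income exceeds $368,200 by $13,150, which is 17 full-or-partial $800 increments; reduction = 17 × $140 = $2,380, leaving $2,660.
Low-Income Housing Credit: $381,350 is below the $405,800 cutoff, so the full $5,125 applies.
Total: $0 + $1,600 + $2,660 + $5,125 = $9,385.

$9,385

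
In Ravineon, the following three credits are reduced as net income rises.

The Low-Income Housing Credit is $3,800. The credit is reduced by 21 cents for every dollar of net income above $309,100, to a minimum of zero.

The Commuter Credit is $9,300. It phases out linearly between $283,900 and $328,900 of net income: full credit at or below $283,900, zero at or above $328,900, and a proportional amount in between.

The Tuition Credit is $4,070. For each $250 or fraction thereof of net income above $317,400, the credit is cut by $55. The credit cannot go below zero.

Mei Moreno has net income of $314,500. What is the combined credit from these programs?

$9,712

Low-Income Housing Credit: 21% of the $5,400 excess over $309,100 is $1,134; credit = $3,800 − $1,134 = $2,666.
Commuter Credit: $314,500 is $30,600 into a $45,000 phase-out range, leaving 14,400/45,000 of the credit: $9,300 × 14,400/45,000 = $2,976.
Tuition Credit: $314,500 is at or below the $317,400 threshold, so the full $4,070 applies.
Total: $2,666 + $2,976 + $4,070 = $9,712.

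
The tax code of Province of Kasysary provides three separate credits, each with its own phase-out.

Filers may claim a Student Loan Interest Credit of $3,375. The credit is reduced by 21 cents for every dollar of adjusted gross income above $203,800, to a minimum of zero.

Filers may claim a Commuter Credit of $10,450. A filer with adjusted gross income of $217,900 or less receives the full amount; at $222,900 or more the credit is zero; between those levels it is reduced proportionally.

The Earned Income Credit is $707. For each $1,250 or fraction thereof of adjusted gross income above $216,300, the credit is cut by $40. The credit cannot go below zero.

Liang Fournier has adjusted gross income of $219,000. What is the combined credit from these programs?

Student Loan Interest Credit: 21% of the $15,200 excess over $203,800 is $3,192; credit = $3,375 − $3,192 = $183.
Commuter Credit: $219,000 is $1,100 into a $5,000 phase-out range, leaving 3,900/5,000 of the credit: $10,450 × 3,900/5,000 = $8,151.
Earned Income Credit: income exceeds $216,300 by $2,700, which is 3 full-or-partial $1,250 increments; reduction = 3 × $40 = $120, leaving $587.
Total: $183 + $8,151 + $587 = $8,921.

$8,921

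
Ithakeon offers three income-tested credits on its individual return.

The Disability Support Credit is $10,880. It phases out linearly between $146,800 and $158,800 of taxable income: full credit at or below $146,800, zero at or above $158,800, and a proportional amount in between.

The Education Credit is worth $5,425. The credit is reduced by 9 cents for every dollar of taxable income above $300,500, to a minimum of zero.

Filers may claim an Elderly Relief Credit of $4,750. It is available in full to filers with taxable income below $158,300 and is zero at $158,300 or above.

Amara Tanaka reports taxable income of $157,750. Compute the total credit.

Disability Support Credit: $157,750 is $10,950 into a $12,000 phase-out range, leaving 1,050/12,000 of the credit: $10,880 × 1,050/12,000 = $952.
Education Credit: $157,750 is at or below the $300,500 threshold, so the full $5,425 applies.
Elderly Relief Credit: $157,750 is below the $158,300 cutoff, so the full $4,750 applies.
Total: $952 + $5,425 + $4,750 = $11,127.

$11,127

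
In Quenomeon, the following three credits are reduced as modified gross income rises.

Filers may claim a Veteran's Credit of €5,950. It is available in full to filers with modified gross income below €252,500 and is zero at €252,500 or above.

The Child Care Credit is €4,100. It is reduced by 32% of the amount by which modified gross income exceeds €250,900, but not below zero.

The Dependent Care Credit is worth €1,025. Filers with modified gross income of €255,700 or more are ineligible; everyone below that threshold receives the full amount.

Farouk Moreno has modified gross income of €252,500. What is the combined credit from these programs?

Veteran's Credit: €252,500 meets or exceeds the €252,500 cutoff, so the credit is €0.
Child Care Credit: 32% of the €1,600 excess over €250,900 is €512; credit = €4,100 − €512 = €3,588.
Dependent Care Credit: €252,500 is below the €255,700 cutoff, so the full €1,025 applies.
Total: €0 + €3,588 + €1,025 = €4,613.

€4,613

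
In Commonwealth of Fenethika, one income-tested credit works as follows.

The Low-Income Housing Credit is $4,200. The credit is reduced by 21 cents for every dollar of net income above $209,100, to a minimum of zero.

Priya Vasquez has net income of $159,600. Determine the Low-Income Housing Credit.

Low-Income Housing Credit: $159,600 is at or below the $209,100 threshold, so the full $4,200 applies.

$4,200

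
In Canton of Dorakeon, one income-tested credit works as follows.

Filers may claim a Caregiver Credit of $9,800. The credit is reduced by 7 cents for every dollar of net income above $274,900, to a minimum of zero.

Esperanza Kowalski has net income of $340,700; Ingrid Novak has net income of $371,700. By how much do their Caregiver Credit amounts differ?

$2,170

Esperanza ($340,700): Caregiver Credit: 7% of the $65,800 excess over $274,900 is $4,606; credit = $9,800 − $4,606 = $5,194.
Ingrid ($371,700): Caregiver Credit: 7% of the $96,800 excess over $274,900 is $6,776; credit = $9,800 − $6,776 = $3,024.
Difference: |$5,194 − $3,024| = $2,170.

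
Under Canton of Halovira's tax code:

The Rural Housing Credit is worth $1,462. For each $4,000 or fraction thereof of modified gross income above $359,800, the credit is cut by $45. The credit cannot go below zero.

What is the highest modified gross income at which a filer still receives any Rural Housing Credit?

After 32 increments the reduction is 32 × $45 = $1,440, leaving $22; one more increment wipes it out. Increment 32 ends at excess 32 × $4,000 = $128,000, so the highest qualifying income is $359,800 + $128,000 = $487,800.

$487,800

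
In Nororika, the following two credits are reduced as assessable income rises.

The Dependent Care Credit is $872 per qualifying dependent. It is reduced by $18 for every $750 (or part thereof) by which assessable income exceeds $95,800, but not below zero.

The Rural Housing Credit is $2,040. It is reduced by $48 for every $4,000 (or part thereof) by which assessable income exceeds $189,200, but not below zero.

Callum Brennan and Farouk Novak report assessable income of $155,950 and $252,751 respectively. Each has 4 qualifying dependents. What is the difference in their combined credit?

Callum ($155,950): Dependent Care Credit: base = 4 × $872 = $3,488. income exceeds $95,800 by $60,150, which is 81 full-or-partial $750 increments; reduction = 81 × $18 = $1,458, leaving $2,030. Rural Housing Credit: $155,950 is at or below the $189,200 threshold, so the full $2,040 applies. total $2,030 + $2,040 = $4,070
Farouk ($252,751): Dependent Care Credit: base = 4 × $872 = $3,488. income exceeds $95,800 by $156,951 → 210 increments × $18 = $3,780 ≥ base, so the credit is $0. Rural Housing Credit: income exceeds $189,200 by $63,551, which is 16 full-or-partial $4,000 increments; reduction = 16 × $48 = $768, leaving $1,272. total $0 + $1,272 = $1,272
Difference: |$4,070 − $1,272| = $2,798.

$2,798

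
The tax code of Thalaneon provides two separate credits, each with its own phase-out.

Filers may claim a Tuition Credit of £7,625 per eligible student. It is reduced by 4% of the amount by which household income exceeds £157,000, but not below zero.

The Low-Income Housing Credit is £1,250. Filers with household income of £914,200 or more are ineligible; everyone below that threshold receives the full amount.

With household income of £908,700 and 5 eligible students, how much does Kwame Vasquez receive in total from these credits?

Tuition Credit: base = 5 × £7,625 = £38,125. 4% of the £751,700 excess over £157,000 is £30,068; credit = £38,125 − £30,068 = £8,057.
Low-Income Housing Credit: £908,700 is below the £914,200 cutoff, so the full £1,250 applies.
Total: £8,057 + £1,250 = £9,307.

£9,307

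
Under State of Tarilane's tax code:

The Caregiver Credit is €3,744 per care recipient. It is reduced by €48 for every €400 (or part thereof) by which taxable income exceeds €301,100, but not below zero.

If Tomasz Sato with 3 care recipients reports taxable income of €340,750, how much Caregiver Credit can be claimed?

€6,432

Caregiver Credit: base = 3 × €3,744 = €11,232. income exceeds €301,100 by €39,650, which is 100 full-or-partial €400 increments; reduction = 100 × €48 = €4,800, leaving €6,432.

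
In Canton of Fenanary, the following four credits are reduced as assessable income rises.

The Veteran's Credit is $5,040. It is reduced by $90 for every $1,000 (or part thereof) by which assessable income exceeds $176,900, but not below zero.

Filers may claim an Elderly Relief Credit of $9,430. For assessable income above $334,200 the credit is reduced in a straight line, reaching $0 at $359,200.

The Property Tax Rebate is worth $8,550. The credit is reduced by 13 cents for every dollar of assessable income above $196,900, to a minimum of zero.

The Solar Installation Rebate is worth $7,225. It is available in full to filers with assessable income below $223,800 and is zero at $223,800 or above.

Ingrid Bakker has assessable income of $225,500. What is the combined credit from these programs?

$14,892

Veteran's Credit: income exceeds $176,900 by $48,600, which is 49 full-or-partial $1,000 increments; reduction = 49 × $90 = $4,410, leaving $630.
Elderly Relief Credit: $225,500 is at or below the $334,200 threshold, so the full $9,430 applies.
Property Tax Rebate: 13% of the $28,600 excess over $196,900 is $3,718; credit = $8,550 − $3,718 = $4,832.
Solar Installation Rebate: $225,500 meets or exceeds the $223,800 cutoff, so the credit is $0.
Total: $630 + $9,430 + $4,832 + $0 = $14,892.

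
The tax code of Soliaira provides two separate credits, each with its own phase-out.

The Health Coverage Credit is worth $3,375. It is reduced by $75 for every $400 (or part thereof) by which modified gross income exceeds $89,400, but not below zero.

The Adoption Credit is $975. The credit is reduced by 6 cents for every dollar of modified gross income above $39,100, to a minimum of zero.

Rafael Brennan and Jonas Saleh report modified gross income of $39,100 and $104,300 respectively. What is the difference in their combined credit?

$3,825

Rafael ($39,100): Health Coverage Credit: $39,100 is at or below the $89,400 threshold, so the full $3,375 applies. Adoption Credit: $39,100 is at or below the $39,100 threshold, so the full $975 applies. total $3,375 + $975 = $4,350
Jonas ($104,300): Health Coverage Credit: income exceeds $89,400 by $14,900, which is 38 full-or-partial $400 increments; reduction = 38 × $75 = $2,850, leaving $525. Adoption Credit: 6% of the $65,200 excess over $39,100 is $3,912 ≥ base, so the credit is $0. total $525 + $0 = $525
Difference: |$4,350 − $525| = $3,825.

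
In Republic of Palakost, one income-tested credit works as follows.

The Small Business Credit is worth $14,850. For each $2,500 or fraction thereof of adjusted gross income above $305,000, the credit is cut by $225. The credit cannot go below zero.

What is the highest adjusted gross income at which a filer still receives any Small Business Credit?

$467,500

After 65 increments the reduction is 65 × $225 = $14,625, leaving $225; one more increment wipes it out. Increment 65 ends at excess 65 × $2,500 = $162,500, so the highest qualifying income is $305,000 + $162,500 = $467,500.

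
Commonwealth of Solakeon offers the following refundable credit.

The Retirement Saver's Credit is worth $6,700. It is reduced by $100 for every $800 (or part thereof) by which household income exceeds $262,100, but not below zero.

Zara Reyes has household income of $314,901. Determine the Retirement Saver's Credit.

Retirement Saver's Credit: income exceeds $262,100 by $52,801 → 67 increments × $100 = $6,700 ≥ base, so the credit is $0.

$0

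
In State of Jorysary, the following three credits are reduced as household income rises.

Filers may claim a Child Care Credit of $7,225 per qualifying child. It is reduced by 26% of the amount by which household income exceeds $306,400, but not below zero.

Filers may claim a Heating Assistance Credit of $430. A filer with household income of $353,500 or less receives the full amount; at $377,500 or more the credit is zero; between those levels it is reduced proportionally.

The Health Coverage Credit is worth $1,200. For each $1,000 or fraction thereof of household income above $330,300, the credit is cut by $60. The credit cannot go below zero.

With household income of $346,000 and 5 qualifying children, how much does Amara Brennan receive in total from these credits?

$26,499

Child Care Credit: base = 5 × $7,225 = $36,125. 26% of the $39,600 excess over $306,400 is $10,296; credit = $36,125 − $10,296 = $25,829.
Heating Assistance Credit: $346,000 is at or below the $353,500 threshold, so the full $430 applies.
Health Coverage Credit: income exceeds $330,300 by $15,700, which is 16 full-or-partial $1,000 increments; reduction = 16 × $60 = $960, leaving $240.
Total: $25,829 + $430 + $240 = $26,499.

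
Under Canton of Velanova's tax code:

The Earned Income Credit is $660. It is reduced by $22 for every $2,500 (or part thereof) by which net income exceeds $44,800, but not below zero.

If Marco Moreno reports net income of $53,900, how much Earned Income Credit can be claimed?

Earned Income Credit: income exceeds $44,800 by $9,100, which is 4 full-or-partial $2,500 increments; reduction = 4 × $22 = $88, leaving $572.

$572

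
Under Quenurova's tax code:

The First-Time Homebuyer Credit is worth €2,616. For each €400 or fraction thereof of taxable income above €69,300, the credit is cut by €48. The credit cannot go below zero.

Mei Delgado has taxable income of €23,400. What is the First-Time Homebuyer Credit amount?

First-Time Homebuyer Credit: €23,400 is at or below the €69,300 threshold, so the full €2,616 applies.

€2,616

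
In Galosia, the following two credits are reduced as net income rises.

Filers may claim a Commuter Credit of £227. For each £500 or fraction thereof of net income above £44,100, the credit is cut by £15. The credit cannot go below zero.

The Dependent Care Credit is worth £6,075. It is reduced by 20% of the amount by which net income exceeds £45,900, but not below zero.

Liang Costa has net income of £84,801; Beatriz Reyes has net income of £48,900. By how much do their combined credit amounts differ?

£5,552

Liang (£84,801): Commuter Credit: income exceeds £44,100 by £40,701 → 82 increments × £15 = £1,230 ≥ base, so the credit is £0. Dependent Care Credit: 20% of the £38,901 excess over £45,900 is £7,780.20 ≥ base, so the credit is £0. total £0 + £0 = £0
Beatriz (£48,900): Commuter Credit: income exceeds £44,100 by £4,800, which is 10 full-or-partial £500 increments; reduction = 10 × £15 = £150, leaving £77. Dependent Care Credit: 20% of the £3,000 excess over £45,900 is £600; credit = £6,075 − £600 = £5,475. total £77 + £5,475 = £5,552
Difference: |£0 − £5,552| = £5,552.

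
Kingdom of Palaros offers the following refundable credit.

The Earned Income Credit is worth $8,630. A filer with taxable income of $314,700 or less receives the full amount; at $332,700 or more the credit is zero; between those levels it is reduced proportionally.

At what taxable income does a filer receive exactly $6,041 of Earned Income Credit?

$320,100

$6,041 is 6,041/8,630 of the full $8,630, so 2,589/8,630 of the $18,000 range has been used: income = $314,700 + $18,000 × 2,589/8,630 = $320,100.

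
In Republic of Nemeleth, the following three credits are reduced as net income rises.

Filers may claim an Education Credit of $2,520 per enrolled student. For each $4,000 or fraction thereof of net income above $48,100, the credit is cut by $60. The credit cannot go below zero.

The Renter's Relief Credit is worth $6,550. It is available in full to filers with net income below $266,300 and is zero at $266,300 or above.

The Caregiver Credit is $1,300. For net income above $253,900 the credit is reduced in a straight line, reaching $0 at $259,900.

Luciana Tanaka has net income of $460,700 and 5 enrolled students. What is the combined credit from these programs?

Education Credit: base = 5 × $2,520 = $12,600. income exceeds $48,100 by $412,600, which is 104 full-or-partial $4,000 increments; reduction = 104 × $60 = $6,240, leaving $6,360.
Renter's Relief Credit: $460,700 meets or exceeds the $266,300 cutoff, so the credit is $0.
Caregiver Credit: $460,700 is at or above $259,900, so the credit is $0.
Total: $6,360 + $0 + $0 = $6,360.

$6,360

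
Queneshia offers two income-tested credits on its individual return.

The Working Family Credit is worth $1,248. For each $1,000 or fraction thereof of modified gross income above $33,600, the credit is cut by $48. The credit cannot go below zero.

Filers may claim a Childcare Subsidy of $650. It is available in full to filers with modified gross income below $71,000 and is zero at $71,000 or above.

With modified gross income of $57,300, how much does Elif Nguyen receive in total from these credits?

Working Family Credit: income exceeds $33,600 by $23,700, which is 24 full-or-partial $1,000 increments; reduction = 24 × $48 = $1,152, leaving $96.
Childcare Subsidy: $57,300 is below the $71,000 cutoff, so the full $650 applies.
Total: $96 + $650 = $746.

$746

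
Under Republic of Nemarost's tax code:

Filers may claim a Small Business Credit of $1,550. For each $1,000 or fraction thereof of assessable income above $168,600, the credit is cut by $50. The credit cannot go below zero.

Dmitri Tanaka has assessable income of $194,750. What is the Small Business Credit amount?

$200

Small Business Credit: income exceeds $168,600 by $26,150, which is 27 full-or-partial $1,000 increments; reduction = 27 × $50 = $1,350, leaving $200.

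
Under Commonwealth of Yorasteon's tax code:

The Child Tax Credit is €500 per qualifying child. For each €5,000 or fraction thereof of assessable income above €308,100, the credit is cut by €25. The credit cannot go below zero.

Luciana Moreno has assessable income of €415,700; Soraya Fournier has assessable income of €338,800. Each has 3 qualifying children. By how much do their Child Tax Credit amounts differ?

€375

Luciana (€415,700): Child Tax Credit: base = 3 × €500 = €1,500. income exceeds €308,100 by €107,600, which is 22 full-or-partial €5,000 increments; reduction = 22 × €25 = €550, leaving €950.
Soraya (€338,800): Child Tax Credit: base = 3 × €500 = €1,500. income exceeds €308,100 by €30,700, which is 7 full-or-partial €5,000 increments; reduction = 7 × €25 = €175, leaving €1,325.
Difference: |€950 − €1,325| = €375.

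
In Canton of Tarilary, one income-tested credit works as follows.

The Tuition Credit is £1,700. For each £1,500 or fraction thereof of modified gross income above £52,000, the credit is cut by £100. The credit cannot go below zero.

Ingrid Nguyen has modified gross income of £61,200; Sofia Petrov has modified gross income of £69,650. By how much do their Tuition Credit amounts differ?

£500

Ingrid (£61,200): Tuition Credit: income exceeds £52,000 by £9,200, which is 7 full-or-partial £1,500 increments; reduction = 7 × £100 = £700, leaving £1,000.
Sofia (£69,650): Tuition Credit: income exceeds £52,000 by £17,650, which is 12 full-or-partial £1,500 increments; reduction = 12 × £100 = £1,200, leaving £500.
Difference: |£1,000 − £500| = £500.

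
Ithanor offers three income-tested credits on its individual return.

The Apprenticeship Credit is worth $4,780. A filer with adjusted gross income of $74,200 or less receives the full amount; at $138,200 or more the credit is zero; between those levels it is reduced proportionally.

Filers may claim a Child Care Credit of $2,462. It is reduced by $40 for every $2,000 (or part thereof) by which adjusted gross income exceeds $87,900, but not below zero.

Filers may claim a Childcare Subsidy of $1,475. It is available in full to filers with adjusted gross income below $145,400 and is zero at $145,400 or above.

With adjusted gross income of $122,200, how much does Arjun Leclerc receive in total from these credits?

$4,412

Apprenticeship Credit: $122,200 is $48,000 into a $64,000 phase-out range, leaving 16,000/64,000 of the credit: $4,780 × 16,000/64,000 = $1,195.
Child Care Credit: income exceeds $87,900 by $34,300, which is 18 full-or-partial $2,000 increments; reduction = 18 × $40 = $720, leaving $1,742.
Childcare Subsidy: $122,200 is below the $145,400 cutoff, so the full $1,475 applies.
Total: $1,195 + $1,742 + $1,475 = $4,412.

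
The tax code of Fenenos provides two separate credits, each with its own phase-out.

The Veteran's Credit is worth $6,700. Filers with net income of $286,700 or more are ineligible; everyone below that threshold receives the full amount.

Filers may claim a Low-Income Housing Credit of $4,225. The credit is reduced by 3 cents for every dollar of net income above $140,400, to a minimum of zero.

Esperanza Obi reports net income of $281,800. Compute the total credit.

$6,700

Veteran's Credit: $281,800 is below the $286,700 cutoff, so the full $6,700 applies.
Low-Income Housing Credit: 3% of the $141,400 excess over $140,400 is $4,242 ≥ base, so the credit is $0.
Total: $6,700 + $0 = $6,700.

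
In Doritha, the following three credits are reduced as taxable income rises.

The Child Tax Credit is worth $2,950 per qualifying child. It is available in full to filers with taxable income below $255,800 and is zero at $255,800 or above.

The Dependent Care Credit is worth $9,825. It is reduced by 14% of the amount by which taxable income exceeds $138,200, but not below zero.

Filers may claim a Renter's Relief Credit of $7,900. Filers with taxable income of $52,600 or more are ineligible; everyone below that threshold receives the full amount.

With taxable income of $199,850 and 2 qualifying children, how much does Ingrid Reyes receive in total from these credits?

Child Tax Credit: base = 2 × $2,950 = $5,900. $199,850 is below the $255,800 cutoff, so the full $5,900 applies.
Dependent Care Credit: 14% of the $61,650 excess over $138,200 is $8,631; credit = $9,825 − $8,631 = $1,194.
Renter's Relief Credit: $199,850 meets or exceeds the $52,600 cutoff, so the credit is $0.
Total: $5,900 + $1,194 + $0 = $7,094.

$7,094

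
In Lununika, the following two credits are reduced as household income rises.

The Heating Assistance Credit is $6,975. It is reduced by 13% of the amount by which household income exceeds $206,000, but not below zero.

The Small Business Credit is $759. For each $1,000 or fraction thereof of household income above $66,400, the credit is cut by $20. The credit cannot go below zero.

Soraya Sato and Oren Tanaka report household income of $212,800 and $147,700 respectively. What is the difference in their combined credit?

Soraya ($212,800): Heating Assistance Credit: 13% of the $6,800 excess over $206,000 is $884; credit = $6,975 − $884 = $6,091. Small Business Credit: income exceeds $66,400 by $146,400 → 147 increments × $20 = $2,940 ≥ base, so the credit is $0. total $6,091 + $0 = $6,091
Oren ($147,700): Heating Assistance Credit: $147,700 is at or below the $206,000 threshold, so the full $6,975 applies. Small Business Credit: income exceeds $66,400 by $81,300 → 82 increments × $20 = $1,640 ≥ base, so the credit is $0. total $6,975 + $0 = $6,975
Difference: |$6,091 − $6,975| = $884.

$884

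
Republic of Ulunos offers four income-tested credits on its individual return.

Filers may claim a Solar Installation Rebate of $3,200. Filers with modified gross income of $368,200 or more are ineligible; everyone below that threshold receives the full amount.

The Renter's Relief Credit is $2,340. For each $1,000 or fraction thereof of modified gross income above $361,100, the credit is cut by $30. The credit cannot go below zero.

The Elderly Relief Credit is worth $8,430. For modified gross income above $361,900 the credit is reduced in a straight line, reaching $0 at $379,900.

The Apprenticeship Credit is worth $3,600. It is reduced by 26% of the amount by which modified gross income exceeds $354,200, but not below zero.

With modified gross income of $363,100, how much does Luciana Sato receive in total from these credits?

$14,634

Solar Installation Rebate: $363,100 is below the $368,200 cutoff, so the full $3,200 applies.
Renter's Relief Credit: income exceeds $361,100 by $2,000, which is 2 full-or-partial $1,000 increments; reduction = 2 × $30 = $60, leaving $2,280.
Elderly Relief Credit: $363,100 is $1,200 into a $18,000 phase-out range, leaving 16,800/18,000 of the credit: $8,430 × 16,800/18,000 = $7,868.
Apprenticeship Credit: 26% of the $8,900 excess over $354,200 is $2,314; credit = $3,600 − $2,314 = $1,286.
Total: $3,200 + $2,280 + $7,868 + $1,286 = $14,634.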